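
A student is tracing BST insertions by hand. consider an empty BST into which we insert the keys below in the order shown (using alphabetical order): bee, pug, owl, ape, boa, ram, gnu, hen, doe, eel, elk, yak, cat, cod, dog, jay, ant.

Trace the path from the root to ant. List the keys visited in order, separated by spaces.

bee: root
pug: right child of bee (depth 1)
owl: left child of pug (depth 2)
ape: left child of bee (depth 1)
boa: left child of owl (depth 3)
ram: right child of pug (depth 2)
gnu: right child of boa (depth 4)
hen: right child of gnu (depth 5)
doe: left child of gnu (depth 5)
eel: right child of doe (depth 6)
elk: right child of eel (depth 7)
yak: right child of ram (depth 3)
cat: left child of doe (depth 6)
cod: right child of cat (depth 7)
dog: left child of eel (depth 7)
jay: right child of hen (depth 6)
ant: left child of ape (depth 2)

bee ape ant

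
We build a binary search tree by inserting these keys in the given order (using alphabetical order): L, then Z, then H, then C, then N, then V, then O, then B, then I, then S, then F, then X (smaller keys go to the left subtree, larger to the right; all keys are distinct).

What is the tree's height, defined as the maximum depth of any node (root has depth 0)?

L: root
Z: right child of L (depth 1)
H: left child of L (depth 1)
C: left child of H (depth 2)
N: left child of Z (depth 2)
V: right child of N (depth 3)
O: left child of V (depth 4)
B: left child of C (depth 3)
I: right child of H (depth 2)
S: right child of O (depth 5)
F: right child of C (depth 3)
X: right child of V (depth 4)

The deepest node is S at depth 5.

5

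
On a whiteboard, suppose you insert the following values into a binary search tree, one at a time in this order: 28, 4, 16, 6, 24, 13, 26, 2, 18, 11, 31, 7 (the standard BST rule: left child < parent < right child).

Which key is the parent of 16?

28: root
4: left child of 28 (depth 1)
16: right child of 4 (depth 2)
6: left child of 16 (depth 3)
24: right child of 16 (depth 3)
13: right child of 6 (depth 4)
26: right child of 24 (depth 4)
2: left child of 4 (depth 2)
18: left child of 24 (depth 4)
11: left child of 13 (depth 5)
31: right child of 28 (depth 1)
7: left child of 11 (depth 6)

4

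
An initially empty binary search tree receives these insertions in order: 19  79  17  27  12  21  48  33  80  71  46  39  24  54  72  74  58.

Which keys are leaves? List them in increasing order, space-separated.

19: root
79: right child of 19 (depth 1)
17: left child of 19 (depth 1)
27: left child of 79 (depth 2)
12: left child of 17 (depth 2)
21: left child of 27 (depth 3)
48: right child of 27 (depth 3)
33: left child of 48 (depth 4)
80: right child of 79 (depth 2)
71: right child of 48 (depth 4)
46: right child of 33 (depth 5)
39: left child of 46 (depth 6)
24: right child of 21 (depth 4)
54: left child of 71 (depth 5)
72: right child of 71 (depth 5)
74: right child of 72 (depth 6)
58: right child of 54 (depth 6)

12 24 39 58 74 80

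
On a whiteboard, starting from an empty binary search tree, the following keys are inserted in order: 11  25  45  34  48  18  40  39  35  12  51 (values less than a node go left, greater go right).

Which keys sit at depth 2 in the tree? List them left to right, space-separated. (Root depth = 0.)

11: root
25: right child of 11 (depth 1)
45: right child of 25 (depth 2)
34: left child of 45 (depth 3)
48: right child of 45 (depth 3)
18: left child of 25 (depth 2)
40: right child of 34 (depth 4)
39: left child of 40 (depth 5)
35: left child of 39 (depth 6)
12: left child of 18 (depth 3)
51: right child of 48 (depth 4)

18 45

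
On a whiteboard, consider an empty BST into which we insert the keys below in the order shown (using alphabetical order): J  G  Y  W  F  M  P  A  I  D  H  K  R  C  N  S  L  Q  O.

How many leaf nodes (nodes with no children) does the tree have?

6

Resulting structure (node: left, right):
  J: L=G, R=Y
  G: L=F, R=I
  Y: L=W, R=–
  W: L=M, R=–
  F: L=A, R=–
  M: L=K, R=P
  P: L=N, R=R
  A: L=–, R=D
  I: L=H, R=–
  D: L=C, R=–
  H: L=–, R=–
  K: L=–, R=L
  R: L=Q, R=S
  C: L=–, R=–
  N: L=–, R=O
  S: L=–, R=–
  L: L=–, R=–
  Q: L=–, R=–
  O: L=–, R=–

Leaves: C, H, L, O, Q, S — 6 in total.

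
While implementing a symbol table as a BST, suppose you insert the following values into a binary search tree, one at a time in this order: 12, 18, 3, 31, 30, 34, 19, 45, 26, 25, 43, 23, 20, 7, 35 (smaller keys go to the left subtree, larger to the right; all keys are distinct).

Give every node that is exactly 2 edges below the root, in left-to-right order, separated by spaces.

7 31

12: root
18: right child of 12 (depth 1)
3: left child of 12 (depth 1)
31: right child of 18 (depth 2)
30: left child of 31 (depth 3)
34: right child of 31 (depth 3)
19: left child of 30 (depth 4)
45: right child of 34 (depth 4)
26: right child of 19 (depth 5)
25: left child of 26 (depth 6)
43: left child of 45 (depth 5)
23: left child of 25 (depth 7)
20: left child of 23 (depth 8)
7: right child of 3 (depth 2)
35: left child of 43 (depth 6)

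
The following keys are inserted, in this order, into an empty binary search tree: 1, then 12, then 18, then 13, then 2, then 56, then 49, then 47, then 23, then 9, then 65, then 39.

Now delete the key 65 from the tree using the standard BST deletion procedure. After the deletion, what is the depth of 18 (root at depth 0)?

2

1: root
12: right child of 1 (depth 1)
18: right child of 12 (depth 2)
13: left child of 18 (depth 3)
2: left child of 12 (depth 2)
56: right child of 18 (depth 3)
49: left child of 56 (depth 4)
47: left child of 49 (depth 5)
23: left child of 47 (depth 6)
9: right child of 2 (depth 3)
65: right child of 56 (depth 4)
39: right child of 23 (depth 7)

Delete 65 (at most one child — splice it out).
After deletion, path to 18: 1 → 12 → 18.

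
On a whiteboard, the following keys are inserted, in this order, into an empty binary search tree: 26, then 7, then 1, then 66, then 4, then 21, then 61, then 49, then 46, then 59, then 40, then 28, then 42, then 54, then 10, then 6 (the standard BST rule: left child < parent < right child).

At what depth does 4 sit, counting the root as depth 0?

26: root
7: left child of 26 (depth 1)
1: left child of 7 (depth 2)
66: right child of 26 (depth 1)
4: right child of 1 (depth 3)
21: right child of 7 (depth 2)
61: left child of 66 (depth 2)
49: left child of 61 (depth 3)
46: left child of 49 (depth 4)
59: right child of 49 (depth 4)
40: left child of 46 (depth 5)
28: left child of 40 (depth 6)
42: right child of 40 (depth 6)
54: left child of 59 (depth 5)
10: left child of 21 (depth 3)
6: right child of 4 (depth 4)

Path to 4: 26 → 7 → 1 → 4, which is 3 edges.

3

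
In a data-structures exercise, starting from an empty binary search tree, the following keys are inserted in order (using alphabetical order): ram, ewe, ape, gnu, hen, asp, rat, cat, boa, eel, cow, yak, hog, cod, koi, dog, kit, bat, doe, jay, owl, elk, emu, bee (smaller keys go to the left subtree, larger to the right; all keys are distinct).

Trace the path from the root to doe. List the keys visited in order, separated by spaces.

Resulting structure (node: left, right):
  ram: L=ewe, R=rat
  ewe: L=ape, R=gnu
  ape: L=–, R=asp
  gnu: L=–, R=hen
  hen: L=–, R=hog
  asp: L=–, R=cat
  rat: L=–, R=yak
  cat: L=boa, R=eel
  boa: L=bat, R=–
  eel: L=cow, R=elk
  cow: L=cod, R=dog
  yak: L=–, R=–
  hog: L=–, R=koi
  cod: L=–, R=–
  koi: L=kit, R=owl
  dog: L=doe, R=–
  kit: L=jay, R=–
  bat: L=–, R=bee
  doe: L=–, R=–
  jay: L=–, R=–
  owl: L=–, R=–
  elk: L=–, R=emu
  emu: L=–, R=–
  bee: L=–, R=–

ram ewe ape asp cat eel cow dog doe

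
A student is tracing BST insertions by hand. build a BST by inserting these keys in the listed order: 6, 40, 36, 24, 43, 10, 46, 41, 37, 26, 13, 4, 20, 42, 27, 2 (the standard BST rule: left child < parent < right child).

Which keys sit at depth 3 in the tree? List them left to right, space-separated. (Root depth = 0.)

24 37 41 46

Resulting structure (node: left, right):
  6: L=4, R=40
  40: L=36, R=43
  36: L=24, R=37
  24: L=10, R=26
  43: L=41, R=46
  10: L=–, R=13
  46: L=–, R=–
  41: L=–, R=42
  37: L=–, R=–
  26: L=–, R=27
  13: L=–, R=20
  4: L=2, R=–
  20: L=–, R=–
  42: L=–, R=–
  27: L=–, R=–
  2: L=–, R=–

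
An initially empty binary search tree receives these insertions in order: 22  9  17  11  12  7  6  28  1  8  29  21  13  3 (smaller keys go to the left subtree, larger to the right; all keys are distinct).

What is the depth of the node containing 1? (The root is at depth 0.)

4

22: root
9: left child of 22 (depth 1)
17: right child of 9 (depth 2)
11: left child of 17 (depth 3)
12: right child of 11 (depth 4)
7: left child of 9 (depth 2)
6: left child of 7 (depth 3)
28: right child of 22 (depth 1)
1: left child of 6 (depth 4)
8: right child of 7 (depth 3)
29: right child of 28 (depth 2)
21: right child of 17 (depth 3)
13: right child of 12 (depth 5)
3: right child of 1 (depth 5)

Path to 1: 22 → 9 → 7 → 6 → 1, which is 4 edges.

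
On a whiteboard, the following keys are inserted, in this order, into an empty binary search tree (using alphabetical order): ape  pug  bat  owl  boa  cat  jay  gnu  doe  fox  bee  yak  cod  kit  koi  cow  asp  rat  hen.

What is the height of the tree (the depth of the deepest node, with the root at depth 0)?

10

ape: root
pug: right child of ape (depth 1)
bat: left child of pug (depth 2)
owl: right child of bat (depth 3)
boa: left child of owl (depth 4)
cat: right child of boa (depth 5)
jay: right child of cat (depth 6)
gnu: left child of jay (depth 7)
doe: left child of gnu (depth 8)
fox: right child of doe (depth 9)
bee: left child of boa (depth 5)
yak: right child of pug (depth 2)
cod: left child of doe (depth 9)
kit: right child of jay (depth 7)
koi: right child of kit (depth 8)
cow: right child of cod (depth 10)
asp: left child of bat (depth 3)
rat: left child of yak (depth 3)
hen: right child of gnu (depth 8)

The deepest node is cow at depth 10.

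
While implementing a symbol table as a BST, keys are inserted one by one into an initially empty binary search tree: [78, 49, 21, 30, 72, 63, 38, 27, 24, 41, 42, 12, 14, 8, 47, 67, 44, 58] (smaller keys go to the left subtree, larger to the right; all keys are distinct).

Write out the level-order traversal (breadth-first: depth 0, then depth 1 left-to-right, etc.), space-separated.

78 49 21 72 12 30 63 8 14 27 38 58 67 24 41 42 47 44

Insert 78: tree is empty, so 78 becomes the root.
Insert 49: 49 < 78 → go left. Place as left child of 78.
Insert 21: 21 < 78 → go left; 21 < 49 → go left. Place as left child of 49.
Insert 30: 30 < 78 → go left; 30 < 49 → go left; 30 > 21 → go right. Place as right child of 21.
Insert 72: 72 < 78 → go left; 72 > 49 → go right. Place as right child of 49.
Insert 63: 63 < 78 → go left; 63 > 49 → go right; 63 < 72 → go left. Place as left child of 72.
Insert 38: 38 < 78 → go left; 38 < 49 → go left; 38 > 21 → go right; 38 > 30 → go right. Place as right child of 30.
Insert 27: 27 < 78 → go left; 27 < 49 → go left; 27 > 21 → go right; 27 < 30 → go left. Place as left child of 30.
Insert 24: 24 < 78 → go left; 24 < 49 → go left; 24 > 21 → go right; 24 < 30 → go left; 24 < 27 → go left. Place as left child of 27.
Insert 41: 41 < 78 → go left; 41 < 49 → go left; 41 > 21 → go right; 41 > 30 → go right; 41 > 38 → go right. Place as right child of 38.
Insert 42: 42 < 78 → go left; 42 < 49 → go left; 42 > 21 → go right; 42 > 30 → go right; 42 > 38 → go right; 42 > 41 → go right. Place as right child of 41.
Insert 12: 12 < 78 → go left; 12 < 49 → go left; 12 < 21 → go left. Place as left child of 21.
Insert 14: 14 < 78 → go left; 14 < 49 → go left; 14 < 21 → go left; 14 > 12 → go right. Place as right child of 12.
Insert 8: 8 < 78 → go left; 8 < 49 → go left; 8 < 21 → go left; 8 < 12 → go left. Place as left child of 12.
Insert 47: 47 < 78 → go left; 47 < 49 → go left; 47 > 21 → go right; 47 > 30 → go right; 47 > 38 → go right; 47 > 41 → go right; 47 > 42 → go right. Place as right child of 42.
Insert 67: 67 < 78 → go left; 67 > 49 → go right; 67 < 72 → go left; 67 > 63 → go right. Place as right child of 63.
Insert 44: 44 < 78 → go left; 44 < 49 → go left; 44 > 21 → go right; 44 > 30 → go right; 44 > 38 → go right; 44 > 41 → go right; 44 > 42 → go right; 44 < 47 → go left. Place as left child of 47.
Insert 58: 58 < 78 → go left; 58 > 49 → go right; 58 < 72 → go left; 58 < 63 → go left. Place as left child of 63.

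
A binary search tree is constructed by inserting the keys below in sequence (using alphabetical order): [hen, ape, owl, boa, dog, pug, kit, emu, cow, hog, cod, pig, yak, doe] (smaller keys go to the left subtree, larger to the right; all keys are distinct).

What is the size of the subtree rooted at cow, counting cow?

3

Insert hen: tree is empty, so hen becomes the root.
Insert ape: ape < hen → go left. Place as left child of hen.
Insert owl: owl > hen → go right. Place as right child of hen.
Insert boa: boa < hen → go left; boa > ape → go right. Place as right child of ape.
Insert dog: dog < hen → go left; dog > ape → go right; dog > boa → go right. Place as right child of boa.
Insert pug: pug > hen → go right; pug > owl → go right. Place as right child of owl.
Insert kit: kit > hen → go right; kit < owl → go left. Place as left child of owl.
Insert emu: emu < hen → go left; emu > ape → go right; emu > boa → go right; emu > dog → go right. Place as right child of dog.
Insert cow: cow < hen → go left; cow > ape → go right; cow > boa → go right; cow < dog → go left. Place as left child of dog.
Insert hog: hog > hen → go right; hog < owl → go left; hog < kit → go left. Place as left child of kit.
Insert cod: cod < hen → go left; cod > ape → go right; cod > boa → go right; cod < dog → go left; cod < cow → go left. Place as left child of cow.
Insert pig: pig > hen → go right; pig > owl → go right; pig < pug → go left. Place as left child of pug.
Insert yak: yak > hen → go right; yak > owl → go right; yak > pug → go right. Place as right child of pug.
Insert doe: doe < hen → go left; doe > ape → go right; doe > boa → go right; doe < dog → go left; doe > cow → go right. Place as right child of cow.

Subtree rooted at cow contains: cow, cod, doe — 3 nodes.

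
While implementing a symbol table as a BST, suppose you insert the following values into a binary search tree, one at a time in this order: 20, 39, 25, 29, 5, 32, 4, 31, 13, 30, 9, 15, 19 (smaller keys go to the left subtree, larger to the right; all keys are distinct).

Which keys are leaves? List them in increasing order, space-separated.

20: root
39: right child of 20 (depth 1)
25: left child of 39 (depth 2)
29: right child of 25 (depth 3)
5: left child of 20 (depth 1)
32: right child of 29 (depth 4)
4: left child of 5 (depth 2)
31: left child of 32 (depth 5)
13: right child of 5 (depth 2)
30: left child of 31 (depth 6)
9: left child of 13 (depth 3)
15: right child of 13 (depth 3)
19: right child of 15 (depth 4)

4 9 19 30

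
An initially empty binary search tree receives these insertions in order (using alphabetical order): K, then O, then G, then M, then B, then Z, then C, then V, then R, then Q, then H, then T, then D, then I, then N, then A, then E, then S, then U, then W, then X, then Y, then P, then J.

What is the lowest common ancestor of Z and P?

Z

K: root
O: right child of K (depth 1)
G: left child of K (depth 1)
M: left child of O (depth 2)
B: left child of G (depth 2)
Z: right child of O (depth 2)
C: right child of B (depth 3)
V: left child of Z (depth 3)
R: left child of V (depth 4)
Q: left child of R (depth 5)
H: right child of G (depth 2)
T: right child of R (depth 5)
D: right child of C (depth 4)
I: right child of H (depth 3)
N: right child of M (depth 3)
A: left child of B (depth 3)
E: right child of D (depth 5)
S: left child of T (depth 6)
U: right child of T (depth 6)
W: right child of V (depth 4)
X: right child of W (depth 5)
Y: right child of X (depth 6)
P: left child of Q (depth 6)
J: right child of I (depth 4)

Path to Z: K → O → Z
Path to P: K → O → Z → V → R → Q → P
Z lies on both paths and is an ancestor of the other node.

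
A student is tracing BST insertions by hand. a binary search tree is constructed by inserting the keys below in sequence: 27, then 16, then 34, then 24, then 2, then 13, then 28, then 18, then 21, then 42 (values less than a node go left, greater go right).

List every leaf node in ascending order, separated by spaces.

Insert 27: tree is empty, so 27 becomes the root.
Insert 16: 16 < 27 → go left. Place as left child of 27.
Insert 34: 34 > 27 → go right. Place as right child of 27.
Insert 24: 24 < 27 → go left; 24 > 16 → go right. Place as right child of 16.
Insert 2: 2 < 27 → go left; 2 < 16 → go left. Place as left child of 16.
Insert 13: 13 < 27 → go left; 13 < 16 → go left; 13 > 2 → go right. Place as right child of 2.
Insert 28: 28 > 27 → go right; 28 < 34 → go left. Place as left child of 34.
Insert 18: 18 < 27 → go left; 18 > 16 → go right; 18 < 24 → go left. Place as left child of 24.
Insert 21: 21 < 27 → go left; 21 > 16 → go right; 21 < 24 → go left; 21 > 18 → go right. Place as right child of 18.
Insert 42: 42 > 27 → go right; 42 > 34 → go right. Place as right child of 34.

13 21 28 42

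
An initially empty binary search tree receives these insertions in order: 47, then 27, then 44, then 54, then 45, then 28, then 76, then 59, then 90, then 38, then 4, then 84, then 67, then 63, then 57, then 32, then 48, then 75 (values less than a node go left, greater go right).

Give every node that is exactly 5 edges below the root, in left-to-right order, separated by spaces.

32 63 75

47: root
27: left child of 47 (depth 1)
44: right child of 27 (depth 2)
54: right child of 47 (depth 1)
45: right child of 44 (depth 3)
28: left child of 44 (depth 3)
76: right child of 54 (depth 2)
59: left child of 76 (depth 3)
90: right child of 76 (depth 3)
38: right child of 28 (depth 4)
4: left child of 27 (depth 2)
84: left child of 90 (depth 4)
67: right child of 59 (depth 4)
63: left child of 67 (depth 5)
57: left child of 59 (depth 4)
32: left child of 38 (depth 5)
48: left child of 54 (depth 2)
75: right child of 67 (depth 5)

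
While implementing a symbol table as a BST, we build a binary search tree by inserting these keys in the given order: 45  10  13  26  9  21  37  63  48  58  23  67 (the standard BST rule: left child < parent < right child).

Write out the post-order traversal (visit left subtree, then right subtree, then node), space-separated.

Insert 45: tree is empty, so 45 becomes the root.
Insert 10: 10 < 45 → go left. Place as left child of 45.
Insert 13: 13 < 45 → go left; 13 > 10 → go right. Place as right child of 10.
Insert 26: 26 < 45 → go left; 26 > 10 → go right; 26 > 13 → go right. Place as right child of 13.
Insert 9: 9 < 45 → go left; 9 < 10 → go left. Place as left child of 10.
Insert 21: 21 < 45 → go left; 21 > 10 → go right; 21 > 13 → go right; 21 < 26 → go left. Place as left child of 26.
Insert 37: 37 < 45 → go left; 37 > 10 → go right; 37 > 13 → go right; 37 > 26 → go right. Place as right child of 26.
Insert 63: 63 > 45 → go right. Place as right child of 45.
Insert 48: 48 > 45 → go right; 48 < 63 → go left. Place as left child of 63.
Insert 58: 58 > 45 → go right; 58 < 63 → go left; 58 > 48 → go right. Place as right child of 48.
Insert 23: 23 < 45 → go left; 23 > 10 → go right; 23 > 13 → go right; 23 < 26 → go left; 23 > 21 → go right. Place as right child of 21.
Insert 67: 67 > 45 → go right; 67 > 63 → go right. Place as right child of 63.

9 23 21 37 26 13 10 58 48 67 63 45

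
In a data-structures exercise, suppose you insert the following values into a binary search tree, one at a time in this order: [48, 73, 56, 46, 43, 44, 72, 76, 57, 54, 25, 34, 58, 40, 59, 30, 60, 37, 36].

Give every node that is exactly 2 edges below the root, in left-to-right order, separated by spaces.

48: root
73: right child of 48 (depth 1)
56: left child of 73 (depth 2)
46: left child of 48 (depth 1)
43: left child of 46 (depth 2)
44: right child of 43 (depth 3)
72: right child of 56 (depth 3)
76: right child of 73 (depth 2)
57: left child of 72 (depth 4)
54: left child of 56 (depth 3)
25: left child of 43 (depth 3)
34: right child of 25 (depth 4)
58: right child of 57 (depth 5)
40: right child of 34 (depth 5)
59: right child of 58 (depth 6)
30: left child of 34 (depth 5)
60: right child of 59 (depth 7)
37: left child of 40 (depth 6)
36: left child of 37 (depth 7)

43 56 76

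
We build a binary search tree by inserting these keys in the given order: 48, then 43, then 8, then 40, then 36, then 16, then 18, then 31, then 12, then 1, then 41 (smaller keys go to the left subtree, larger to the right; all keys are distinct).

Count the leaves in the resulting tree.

4

Insert 48: tree is empty, so 48 becomes the root.
Insert 43: 43 < 48 → go left. Place as left child of 48.
Insert 8: 8 < 48 → go left; 8 < 43 → go left. Place as left child of 43.
Insert 40: 40 < 48 → go left; 40 < 43 → go left; 40 > 8 → go right. Place as right child of 8.
Insert 36: 36 < 48 → go left; 36 < 43 → go left; 36 > 8 → go right; 36 < 40 → go left. Place as left child of 40.
Insert 16: 16 < 48 → go left; 16 < 43 → go left; 16 > 8 → go right; 16 < 40 → go left; 16 < 36 → go left. Place as left child of 36.
Insert 18: 18 < 48 → go left; 18 < 43 → go left; 18 > 8 → go right; 18 < 40 → go left; 18 < 36 → go left; 18 > 16 → go right. Place as right child of 16.
Insert 31: 31 < 48 → go left; 31 < 43 → go left; 31 > 8 → go right; 31 < 40 → go left; 31 < 36 → go left; 31 > 16 → go right; 31 > 18 → go right. Place as right child of 18.
Insert 12: 12 < 48 → go left; 12 < 43 → go left; 12 > 8 → go right; 12 < 40 → go left; 12 < 36 → go left; 12 < 16 → go left. Place as left child of 16.
Insert 1: 1 < 48 → go left; 1 < 43 → go left; 1 < 8 → go left. Place as left child of 8.
Insert 41: 41 < 48 → go left; 41 < 43 → go left; 41 > 8 → go right; 41 > 40 → go right. Place as right child of 40.

Leaves: 1, 12, 31, 41 — 4 in total.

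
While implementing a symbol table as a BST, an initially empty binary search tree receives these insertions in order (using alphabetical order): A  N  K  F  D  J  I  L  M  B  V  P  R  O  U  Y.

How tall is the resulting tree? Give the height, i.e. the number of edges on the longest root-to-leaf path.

A: root
N: right child of A (depth 1)
K: left child of N (depth 2)
F: left child of K (depth 3)
D: left child of F (depth 4)
J: right child of F (depth 4)
I: left child of J (depth 5)
L: right child of K (depth 3)
M: right child of L (depth 4)
B: left child of D (depth 5)
V: right child of N (depth 2)
P: left child of V (depth 3)
R: right child of P (depth 4)
O: left child of P (depth 4)
U: right child of R (depth 5)
Y: right child of V (depth 3)

The deepest node is I at depth 5.

5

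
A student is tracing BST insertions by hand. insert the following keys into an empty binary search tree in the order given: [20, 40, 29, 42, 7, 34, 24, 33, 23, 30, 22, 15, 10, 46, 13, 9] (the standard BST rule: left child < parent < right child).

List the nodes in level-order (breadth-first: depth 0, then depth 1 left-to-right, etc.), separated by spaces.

Resulting structure (node: left, right):
  20: L=7, R=40
  40: L=29, R=42
  29: L=24, R=34
  42: L=–, R=46
  7: L=–, R=15
  34: L=33, R=–
  24: L=23, R=–
  33: L=30, R=–
  23: L=22, R=–
  30: L=–, R=–
  22: L=–, R=–
  15: L=10, R=–
  10: L=9, R=13
  46: L=–, R=–
  13: L=–, R=–
  9: L=–, R=–

20 7 40 15 29 42 10 24 34 46 9 13 23 33 22 30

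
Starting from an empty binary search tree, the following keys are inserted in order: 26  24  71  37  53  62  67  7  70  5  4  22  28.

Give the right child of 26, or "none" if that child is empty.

71

Resulting structure (node: left, right):
  26: L=24, R=71
  24: L=7, R=–
  71: L=37, R=–
  37: L=28, R=53
  53: L=–, R=62
  62: L=–, R=67
  67: L=–, R=70
  7: L=5, R=22
  70: L=–, R=–
  5: L=4, R=–
  4: L=–, R=–
  22: L=–, R=–
  28: L=–, R=–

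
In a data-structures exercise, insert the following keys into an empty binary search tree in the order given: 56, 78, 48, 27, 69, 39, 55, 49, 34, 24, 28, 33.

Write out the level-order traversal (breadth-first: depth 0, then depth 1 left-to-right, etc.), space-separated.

56 48 78 27 55 69 24 39 49 34 28 33

56: root
78: right child of 56 (depth 1)
48: left child of 56 (depth 1)
27: left child of 48 (depth 2)
69: left child of 78 (depth 2)
39: right child of 27 (depth 3)
55: right child of 48 (depth 2)
49: left child of 55 (depth 3)
34: left child of 39 (depth 4)
24: left child of 27 (depth 3)
28: left child of 34 (depth 5)
33: right child of 28 (depth 6)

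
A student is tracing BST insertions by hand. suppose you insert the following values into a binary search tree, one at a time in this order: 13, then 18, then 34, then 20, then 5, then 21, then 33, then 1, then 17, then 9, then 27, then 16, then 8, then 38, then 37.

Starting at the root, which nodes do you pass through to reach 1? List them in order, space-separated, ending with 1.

13 5 1

13: root
18: right child of 13 (depth 1)
34: right child of 18 (depth 2)
20: left child of 34 (depth 3)
5: left child of 13 (depth 1)
21: right child of 20 (depth 4)
33: right child of 21 (depth 5)
1: left child of 5 (depth 2)
17: left child of 18 (depth 2)
9: right child of 5 (depth 2)
27: left child of 33 (depth 6)
16: left child of 17 (depth 3)
8: left child of 9 (depth 3)
38: right child of 34 (depth 3)
37: left child of 38 (depth 4)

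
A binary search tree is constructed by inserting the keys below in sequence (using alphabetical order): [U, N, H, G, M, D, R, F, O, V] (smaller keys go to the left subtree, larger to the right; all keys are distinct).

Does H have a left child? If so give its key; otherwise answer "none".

U: root
N: left child of U (depth 1)
H: left child of N (depth 2)
G: left child of H (depth 3)
M: right child of H (depth 3)
D: left child of G (depth 4)
R: right child of N (depth 2)
F: right child of D (depth 5)
O: left child of R (depth 3)
V: right child of U (depth 1)

G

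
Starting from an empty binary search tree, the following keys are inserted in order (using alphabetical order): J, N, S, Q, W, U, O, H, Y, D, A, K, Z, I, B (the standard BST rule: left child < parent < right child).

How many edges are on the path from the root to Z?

5

Insert J: tree is empty, so J becomes the root.
Insert N: N > J → go right. Place as right child of J.
Insert S: S > J → go right; S > N → go right. Place as right child of N.
Insert Q: Q > J → go right; Q > N → go right; Q < S → go left. Place as left child of S.
Insert W: W > J → go right; W > N → go right; W > S → go right. Place as right child of S.
Insert U: U > J → go right; U > N → go right; U > S → go right; U < W → go left. Place as left child of W.
Insert O: O > J → go right; O > N → go right; O < S → go left; O < Q → go left. Place as left child of Q.
Insert H: H < J → go left. Place as left child of J.
Insert Y: Y > J → go right; Y > N → go right; Y > S → go right; Y > W → go right. Place as right child of W.
Insert D: D < J → go left; D < H → go left. Place as left child of H.
Insert A: A < J → go left; A < H → go left; A < D → go left. Place as left child of D.
Insert K: K > J → go right; K < N → go left. Place as left child of N.
Insert Z: Z > J → go right; Z > N → go right; Z > S → go right; Z > W → go right; Z > Y → go right. Place as right child of Y.
Insert I: I < J → go left; I > H → go right. Place as right child of H.
Insert B: B < J → go left; B < H → go left; B < D → go left; B > A → go right. Place as right child of A.

Path to Z: J → N → S → W → Y → Z, which is 5 edges.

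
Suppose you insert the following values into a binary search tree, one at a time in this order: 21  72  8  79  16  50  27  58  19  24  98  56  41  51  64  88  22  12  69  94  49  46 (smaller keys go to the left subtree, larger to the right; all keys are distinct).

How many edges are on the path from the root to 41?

Insert 21: tree is empty, so 21 becomes the root.
Insert 72: 72 > 21 → go right. Place as right child of 21.
Insert 8: 8 < 21 → go left. Place as left child of 21.
Insert 79: 79 > 21 → go right; 79 > 72 → go right. Place as right child of 72.
Insert 16: 16 < 21 → go left; 16 > 8 → go right. Place as right child of 8.
Insert 50: 50 > 21 → go right; 50 < 72 → go left. Place as left child of 72.
Insert 27: 27 > 21 → go right; 27 < 72 → go left; 27 < 50 → go left. Place as left child of 50.
Insert 58: 58 > 21 → go right; 58 < 72 → go left; 58 > 50 → go right. Place as right child of 50.
Insert 19: 19 < 21 → go left; 19 > 8 → go right; 19 > 16 → go right. Place as right child of 16.
Insert 24: 24 > 21 → go right; 24 < 72 → go left; 24 < 50 → go left; 24 < 27 → go left. Place as left child of 27.
Insert 98: 98 > 21 → go right; 98 > 72 → go right; 98 > 79 → go right. Place as right child of 79.
Insert 56: 56 > 21 → go right; 56 < 72 → go left; 56 > 50 → go right; 56 < 58 → go left. Place as left child of 58.
Insert 41: 41 > 21 → go right; 41 < 72 → go left; 41 < 50 → go left; 41 > 27 → go right. Place as right child of 27.
Insert 51: 51 > 21 → go right; 51 < 72 → go left; 51 > 50 → go right; 51 < 58 → go left; 51 < 56 → go left. Place as left child of 56.
Insert 64: 64 > 21 → go right; 64 < 72 → go left; 64 > 50 → go right; 64 > 58 → go right. Place as right child of 58.
Insert 88: 88 > 21 → go right; 88 > 72 → go right; 88 > 79 → go right; 88 < 98 → go left. Place as left child of 98.
Insert 22: 22 > 21 → go right; 22 < 72 → go left; 22 < 50 → go left; 22 < 27 → go left; 22 < 24 → go left. Place as left child of 24.
Insert 12: 12 < 21 → go left; 12 > 8 → go right; 12 < 16 → go left. Place as left child of 16.
Insert 69: 69 > 21 → go right; 69 < 72 → go left; 69 > 50 → go right; 69 > 58 → go right; 69 > 64 → go right. Place as right child of 64.
Insert 94: 94 > 21 → go right; 94 > 72 → go right; 94 > 79 → go right; 94 < 98 → go left; 94 > 88 → go right. Place as right child of 88.
Insert 49: 49 > 21 → go right; 49 < 72 → go left; 49 < 50 → go left; 49 > 27 → go right; 49 > 41 → go right. Place as right child of 41.
Insert 46: 46 > 21 → go right; 46 < 72 → go left; 46 < 50 → go left; 46 > 27 → go right; 46 > 41 → go right; 46 < 49 → go left. Place as left child of 49.

Path to 41: 21 → 72 → 50 → 27 → 41, which is 4 edges.

4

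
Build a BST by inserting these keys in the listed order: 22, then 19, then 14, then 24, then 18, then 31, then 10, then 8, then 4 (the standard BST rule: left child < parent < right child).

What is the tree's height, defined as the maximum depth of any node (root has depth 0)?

5

22: root
19: left child of 22 (depth 1)
14: left child of 19 (depth 2)
24: right child of 22 (depth 1)
18: right child of 14 (depth 3)
31: right child of 24 (depth 2)
10: left child of 14 (depth 3)
8: left child of 10 (depth 4)
4: left child of 8 (depth 5)

The deepest node is 4 at depth 5.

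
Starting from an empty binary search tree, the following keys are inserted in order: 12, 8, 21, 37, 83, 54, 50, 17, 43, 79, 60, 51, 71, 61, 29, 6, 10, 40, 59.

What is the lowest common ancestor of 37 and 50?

37

12: root
8: left child of 12 (depth 1)
21: right child of 12 (depth 1)
37: right child of 21 (depth 2)
83: right child of 37 (depth 3)
54: left child of 83 (depth 4)
50: left child of 54 (depth 5)
17: left child of 21 (depth 2)
43: left child of 50 (depth 6)
79: right child of 54 (depth 5)
60: left child of 79 (depth 6)
51: right child of 50 (depth 6)
71: right child of 60 (depth 7)
61: left child of 71 (depth 8)
29: left child of 37 (depth 3)
6: left child of 8 (depth 2)
10: right child of 8 (depth 2)
40: left child of 43 (depth 7)
59: left child of 60 (depth 7)

Path to 37: 12 → 21 → 37
Path to 50: 12 → 21 → 37 → 83 → 54 → 50
37 lies on both paths and is an ancestor of the other node.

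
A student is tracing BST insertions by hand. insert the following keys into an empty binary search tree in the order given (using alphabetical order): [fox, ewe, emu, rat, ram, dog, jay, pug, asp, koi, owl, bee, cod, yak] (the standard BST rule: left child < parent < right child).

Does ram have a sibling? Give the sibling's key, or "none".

Insert fox: tree is empty, so fox becomes the root.
Insert ewe: ewe < fox → go left. Place as left child of fox.
Insert emu: emu < fox → go left; emu < ewe → go left. Place as left child of ewe.
Insert rat: rat > fox → go right. Place as right child of fox.
Insert ram: ram > fox → go right; ram < rat → go left. Place as left child of rat.
Insert dog: dog < fox → go left; dog < ewe → go left; dog < emu → go left. Place as left child of emu.
Insert jay: jay > fox → go right; jay < rat → go left; jay < ram → go left. Place as left child of ram.
Insert pug: pug > fox → go right; pug < rat → go left; pug < ram → go left; pug > jay → go right. Place as right child of jay.
Insert asp: asp < fox → go left; asp < ewe → go left; asp < emu → go left; asp < dog → go left. Place as left child of dog.
Insert koi: koi > fox → go right; koi < rat → go left; koi < ram → go left; koi > jay → go right; koi < pug → go left. Place as left child of pug.
Insert owl: owl > fox → go right; owl < rat → go left; owl < ram → go left; owl > jay → go right; owl < pug → go left; owl > koi → go right. Place as right child of koi.
Insert bee: bee < fox → go left; bee < ewe → go left; bee < emu → go left; bee < dog → go left; bee > asp → go right. Place as right child of asp.
Insert cod: cod < fox → go left; cod < ewe → go left; cod < emu → go left; cod < dog → go left; cod > asp → go right; cod > bee → go right. Place as right child of bee.
Insert yak: yak > fox → go right; yak > rat → go right. Place as right child of rat.

ram's parent is rat; the other child of rat is yak.

yak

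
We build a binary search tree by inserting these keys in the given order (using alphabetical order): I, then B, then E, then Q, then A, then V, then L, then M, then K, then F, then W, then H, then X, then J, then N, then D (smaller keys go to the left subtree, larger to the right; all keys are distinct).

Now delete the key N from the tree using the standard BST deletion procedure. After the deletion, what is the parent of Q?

Resulting structure (node: left, right):
  I: L=B, R=Q
  B: L=A, R=E
  E: L=D, R=F
  Q: L=L, R=V
  A: L=–, R=–
  V: L=–, R=W
  L: L=K, R=M
  M: L=–, R=N
  K: L=J, R=–
  F: L=–, R=H
  W: L=–, R=X
  H: L=–, R=–
  X: L=–, R=–
  J: L=–, R=–
  N: L=–, R=–
  D: L=–, R=–

Delete N (at most one child — splice it out).
After deletion, Q's parent is I.

I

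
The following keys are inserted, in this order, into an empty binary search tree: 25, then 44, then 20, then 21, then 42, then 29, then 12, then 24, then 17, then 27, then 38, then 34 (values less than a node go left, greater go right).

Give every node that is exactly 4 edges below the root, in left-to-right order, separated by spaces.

25: root
44: right child of 25 (depth 1)
20: left child of 25 (depth 1)
21: right child of 20 (depth 2)
42: left child of 44 (depth 2)
29: left child of 42 (depth 3)
12: left child of 20 (depth 2)
24: right child of 21 (depth 3)
17: right child of 12 (depth 3)
27: left child of 29 (depth 4)
38: right child of 29 (depth 4)
34: left child of 38 (depth 5)

27 38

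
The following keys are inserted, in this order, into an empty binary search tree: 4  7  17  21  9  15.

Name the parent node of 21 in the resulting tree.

17

Insert 4: tree is empty, so 4 becomes the root.
Insert 7: 7 > 4 → go right. Place as right child of 4.
Insert 17: 17 > 4 → go right; 17 > 7 → go right. Place as right child of 7.
Insert 21: 21 > 4 → go right; 21 > 7 → go right; 21 > 17 → go right. Place as right child of 17.
Insert 9: 9 > 4 → go right; 9 > 7 → go right; 9 < 17 → go left. Place as left child of 17.
Insert 15: 15 > 4 → go right; 15 > 7 → go right; 15 < 17 → go left; 15 > 9 → go right. Place as right child of 9.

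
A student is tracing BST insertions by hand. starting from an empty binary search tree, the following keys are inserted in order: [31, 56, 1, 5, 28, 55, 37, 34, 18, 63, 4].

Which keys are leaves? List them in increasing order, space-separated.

4 18 34 63

31: root
56: right child of 31 (depth 1)
1: left child of 31 (depth 1)
5: right child of 1 (depth 2)
28: right child of 5 (depth 3)
55: left child of 56 (depth 2)
37: left child of 55 (depth 3)
34: left child of 37 (depth 4)
18: left child of 28 (depth 4)
63: right child of 56 (depth 2)
4: left child of 5 (depth 3)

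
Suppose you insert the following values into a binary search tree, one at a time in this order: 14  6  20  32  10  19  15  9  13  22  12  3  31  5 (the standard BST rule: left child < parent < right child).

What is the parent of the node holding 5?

3

Insert 14: tree is empty, so 14 becomes the root.
Insert 6: 6 < 14 → go left. Place as left child of 14.
Insert 20: 20 > 14 → go right. Place as right child of 14.
Insert 32: 32 > 14 → go right; 32 > 20 → go right. Place as right child of 20.
Insert 10: 10 < 14 → go left; 10 > 6 → go right. Place as right child of 6.
Insert 19: 19 > 14 → go right; 19 < 20 → go left. Place as left child of 20.
Insert 15: 15 > 14 → go right; 15 < 20 → go left; 15 < 19 → go left. Place as left child of 19.
Insert 9: 9 < 14 → go left; 9 > 6 → go right; 9 < 10 → go left. Place as left child of 10.
Insert 13: 13 < 14 → go left; 13 > 6 → go right; 13 > 10 → go right. Place as right child of 10.
Insert 22: 22 > 14 → go right; 22 > 20 → go right; 22 < 32 → go left. Place as left child of 32.
Insert 12: 12 < 14 → go left; 12 > 6 → go right; 12 > 10 → go right; 12 < 13 → go left. Place as left child of 13.
Insert 3: 3 < 14 → go left; 3 < 6 → go left. Place as left child of 6.
Insert 31: 31 > 14 → go right; 31 > 20 → go right; 31 < 32 → go left; 31 > 22 → go right. Place as right child of 22.
Insert 5: 5 < 14 → go left; 5 < 6 → go left; 5 > 3 → go right. Place as right child of 3.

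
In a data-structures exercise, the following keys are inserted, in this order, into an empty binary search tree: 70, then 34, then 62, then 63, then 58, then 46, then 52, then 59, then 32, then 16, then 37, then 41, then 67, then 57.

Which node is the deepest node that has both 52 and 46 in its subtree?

46

70: root
34: left child of 70 (depth 1)
62: right child of 34 (depth 2)
63: right child of 62 (depth 3)
58: left child of 62 (depth 3)
46: left child of 58 (depth 4)
52: right child of 46 (depth 5)
59: right child of 58 (depth 4)
32: left child of 34 (depth 2)
16: left child of 32 (depth 3)
37: left child of 46 (depth 5)
41: right child of 37 (depth 6)
67: right child of 63 (depth 4)
57: right child of 52 (depth 6)

Path to 52: 70 → 34 → 62 → 58 → 46 → 52
Path to 46: 70 → 34 → 62 → 58 → 46
46 lies on both paths and is an ancestor of the other node.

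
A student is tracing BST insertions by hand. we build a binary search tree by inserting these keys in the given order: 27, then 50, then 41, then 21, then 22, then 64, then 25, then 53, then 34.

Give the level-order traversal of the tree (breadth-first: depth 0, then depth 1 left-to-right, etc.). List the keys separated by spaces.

27: root
50: right child of 27 (depth 1)
41: left child of 50 (depth 2)
21: left child of 27 (depth 1)
22: right child of 21 (depth 2)
64: right child of 50 (depth 2)
25: right child of 22 (depth 3)
53: left child of 64 (depth 3)
34: left child of 41 (depth 3)

27 21 50 22 41 64 25 34 53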